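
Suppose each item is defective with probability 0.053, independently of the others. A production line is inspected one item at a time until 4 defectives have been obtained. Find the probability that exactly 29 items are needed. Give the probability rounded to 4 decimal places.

0.0066

Y = trial on which the fourth success occurs; negative binomial, r=4, p=0.053.
P(Y=29) = C(28,3) · p^4 · (1−p)^25
= 3276 · 7.8905e-06 · 0.2563 = 0.006625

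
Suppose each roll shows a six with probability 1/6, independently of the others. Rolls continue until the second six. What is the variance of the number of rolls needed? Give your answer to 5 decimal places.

Y = total rolls until the second success; negative binomial with r=2, p=0.166667.
Var(Y) = r(1−p)/p² = 2·0.833333 / 0.166667² = 60.0000000

60.00000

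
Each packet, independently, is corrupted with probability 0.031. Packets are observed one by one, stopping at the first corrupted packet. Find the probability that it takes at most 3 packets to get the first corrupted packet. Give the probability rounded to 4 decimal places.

0.0901

Y = number of packets to the first success; geometric, p = 0.031.
P(Y ≤ 3) = 1 − (1−p)^3 = 1 − 0.909853 = 0.090147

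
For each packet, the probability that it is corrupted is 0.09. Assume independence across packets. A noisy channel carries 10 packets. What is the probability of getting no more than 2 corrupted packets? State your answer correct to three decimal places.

X ~ Binomial(10, 0.09); P(X ≤ 2) = Σ C(10,k) p^k (1−p)^(10−k) over k:
  k=0: C(10,0)·0.09^0·0.91^10 = 0.38942
  k=1: C(10,1)·0.09^1·0.91^9 = 0.38514
  k=2: C(10,2)·0.09^2·0.91^8 = 0.17141
Total = 0.94596

0.946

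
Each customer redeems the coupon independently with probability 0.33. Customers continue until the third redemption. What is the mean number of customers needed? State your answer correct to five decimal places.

Y = total customers until the third success; negative binomial with r=3, p=0.33.
E[Y] = r / p = 3 / 0.33 = 9.0909091

9.09091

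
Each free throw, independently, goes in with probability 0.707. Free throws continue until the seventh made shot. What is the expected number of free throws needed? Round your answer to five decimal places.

9.90099

Y = total free throws until the seventh success; negative binomial with r=7, p=0.707.
E[Y] = r / p = 7 / 0.707 = 9.9009901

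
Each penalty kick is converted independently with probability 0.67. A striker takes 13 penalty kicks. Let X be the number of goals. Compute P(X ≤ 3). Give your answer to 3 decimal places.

X ~ Binomial(13, 0.67); P(X ≤ 3) = Σ C(13,k) p^k (1−p)^(13−k) over k:
  k=0: C(13,0)·0.67^0·0.33^13 = 0.00000
  k=1: C(13,1)·0.67^1·0.33^12 = 0.00001
  k=2: C(13,2)·0.67^2·0.33^11 = 0.00018
  k=3: C(13,3)·0.67^3·0.33^10 = 0.00132
Total = 0.00151

0.002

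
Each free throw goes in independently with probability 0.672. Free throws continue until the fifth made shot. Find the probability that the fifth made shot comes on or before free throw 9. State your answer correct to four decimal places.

0.8632

Finishing within 9 free throws ⇔ at least 5 successes in the first 9. With X ~ Binomial(9, 0.672), P(Y ≤ 9) = 1 − P(X ≤ 4).
  k=0: C(9,0)·0.672^0·0.328^9 = 0.000044
  k=1: C(9,1)·0.672^1·0.328^8 = 0.000810
  k=2: C(9,2)·0.672^2·0.328^7 = 0.006640
  k=3: C(9,3)·0.672^3·0.328^6 = 0.031742
  k=4: C(9,4)·0.672^4·0.328^5 = 0.097548
1 − 0.136783 = 0.863217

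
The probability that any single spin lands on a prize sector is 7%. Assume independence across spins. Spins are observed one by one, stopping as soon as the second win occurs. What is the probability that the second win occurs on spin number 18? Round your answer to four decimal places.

Y = trial on which the second success occurs; negative binomial, r=2, p=0.07.
P(Y=18) = C(17,1) · p^2 · (1−p)^16
= 17 · 0.0049 · 0.31313 = 0.026084

0.0261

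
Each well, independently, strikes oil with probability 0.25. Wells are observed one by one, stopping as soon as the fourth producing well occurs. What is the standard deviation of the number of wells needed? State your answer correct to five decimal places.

Y = total wells until the fourth success; negative binomial with r=4, p=0.25.
SD(Y) = √[r(1−p)/p²] = √(48.0000000) = 6.9282032

6.92820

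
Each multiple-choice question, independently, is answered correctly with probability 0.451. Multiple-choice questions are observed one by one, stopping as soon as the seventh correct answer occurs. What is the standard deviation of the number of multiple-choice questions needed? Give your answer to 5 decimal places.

Y = total multiple-choice questions until the seventh success; negative binomial with r=7, p=0.451.
SD(Y) = √[r(1−p)/p²] = √(18.8937124) = 4.3466898

4.34669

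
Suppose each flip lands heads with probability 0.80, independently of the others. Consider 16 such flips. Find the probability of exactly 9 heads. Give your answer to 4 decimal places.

X ~ Binomial(n=16, p=0.80).
P(X=9) = C(16,9) · p^9 · (1−p)^7
= 11440 · 0.13422 · 1.28e-05 = 0.019654

0.0197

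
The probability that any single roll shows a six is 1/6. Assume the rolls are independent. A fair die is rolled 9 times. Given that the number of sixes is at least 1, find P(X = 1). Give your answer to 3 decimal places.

0.433

X ~ Binomial(9, 0.166667). Want P(X=1 | X≥1) = P(X=1) / P(X≥1).
P(X=1) = C(9,1)·0.166667^1·0.833333^8 = 0.34885
P(X≥1) = 1 − 0.19381 = 0.80619
Ratio = 0.34885 / 0.80619 = 0.43272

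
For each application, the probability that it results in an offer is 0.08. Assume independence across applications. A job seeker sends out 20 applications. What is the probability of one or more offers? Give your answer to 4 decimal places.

P(at least one) = 1 − P(none) = 1 − (1 − 0.08)^20
= 1 − 0.188693 = 0.811307

0.8113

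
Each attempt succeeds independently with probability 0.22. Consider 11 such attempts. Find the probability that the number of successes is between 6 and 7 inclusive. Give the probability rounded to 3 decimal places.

0.018

X ~ Binomial(11, 0.22); P(6 ≤ X ≤ 7) = Σ C(11,k) p^k (1−p)^(11−k) over k:
  k=6: C(11,6)·0.22^6·0.78^5 = 0.01512
  k=7: C(11,7)·0.22^7·0.78^4 = 0.00305
Total = 0.01817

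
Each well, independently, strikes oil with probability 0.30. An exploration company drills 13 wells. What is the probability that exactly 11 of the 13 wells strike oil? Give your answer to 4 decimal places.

0.0001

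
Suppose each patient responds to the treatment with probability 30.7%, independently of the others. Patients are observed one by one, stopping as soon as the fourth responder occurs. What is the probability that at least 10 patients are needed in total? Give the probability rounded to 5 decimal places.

0.71349

Needing more than 9 patients ⇔ fewer than 4 successes in the first 9. With X ~ Binomial(9, 0.307), P(Y > 9) = P(X ≤ 3).
  k=0: C(9,0)·0.307^0·0.693^9 = 0.0368637
  k=1: C(9,1)·0.307^1·0.693^8 = 0.1469761
  k=2: C(9,2)·0.307^2·0.693^7 = 0.2604425
  k=3: C(9,3)·0.307^3·0.693^6 = 0.2692116
P(X ≤ 3) = 0.7134940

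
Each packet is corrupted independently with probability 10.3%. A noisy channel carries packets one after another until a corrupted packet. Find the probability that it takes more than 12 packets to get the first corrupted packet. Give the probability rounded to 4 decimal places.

0.2713

Y = number of packets to the first success; geometric, p = 0.103.
P(Y > 12) = P(first 12 all fail) = (1−p)^12 = 0.271337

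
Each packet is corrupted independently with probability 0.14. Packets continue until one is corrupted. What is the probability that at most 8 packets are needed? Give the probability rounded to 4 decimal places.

0.7008

Y = number of packets to the first success; geometric, p = 0.14.
P(Y ≤ 8) = 1 − (1−p)^8 = 1 − 0.299218 = 0.700782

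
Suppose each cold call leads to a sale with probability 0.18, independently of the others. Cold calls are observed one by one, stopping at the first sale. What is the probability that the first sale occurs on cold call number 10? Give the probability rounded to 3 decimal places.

Geometric (trials to first success), p = 0.18.
P(Y = 10) = (1−p)^9 · p = 0.16762 · 0.18 = 0.03017

0.030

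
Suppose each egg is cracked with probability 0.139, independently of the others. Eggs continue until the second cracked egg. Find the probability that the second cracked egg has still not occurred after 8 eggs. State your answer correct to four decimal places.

0.6921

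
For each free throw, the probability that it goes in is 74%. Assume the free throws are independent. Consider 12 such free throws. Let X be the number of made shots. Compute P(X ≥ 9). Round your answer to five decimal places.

0.61763

X ~ Binomial(12, 0.74); P(X ≥ 9) = Σ C(12,k) p^k (1−p)^(12−k) over k:
  k=9: C(12,9)·0.74^9·0.26^3 = 0.2572931
  k=10: C(12,10)·0.74^10·0.26^2 = 0.2196888
  k=11: C(12,11)·0.74^11·0.26^1 = 0.1136851
  k=12: C(12,12)·0.74^12·0.26^0 = 0.0269638
Total = 0.6176308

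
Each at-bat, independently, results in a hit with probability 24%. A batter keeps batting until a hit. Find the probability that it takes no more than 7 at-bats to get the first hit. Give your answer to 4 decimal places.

0.8535

Y = number of at-bats to the first success; geometric, p = 0.24.
P(Y ≤ 7) = 1 − (1−p)^7 = 1 − 0.146452 = 0.853548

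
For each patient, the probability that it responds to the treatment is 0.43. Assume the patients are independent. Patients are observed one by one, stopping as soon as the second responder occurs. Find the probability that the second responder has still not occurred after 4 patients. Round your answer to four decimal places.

Needing more than 4 patients ⇔ fewer than 2 successes in the first 4. With X ~ Binomial(4, 0.43), P(Y > 4) = P(X ≤ 1).
  k=0: C(4,0)·0.43^0·0.57^4 = 0.105560
  k=1: C(4,1)·0.43^1·0.57^3 = 0.318532
P(X ≤ 1) = 0.424092

0.4241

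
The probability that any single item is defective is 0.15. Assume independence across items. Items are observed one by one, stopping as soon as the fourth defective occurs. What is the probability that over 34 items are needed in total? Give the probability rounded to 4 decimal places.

Needing more than 34 items ⇔ fewer than 4 successes in the first 34. With X ~ Binomial(34, 0.15), P(Y > 34) = P(X ≤ 3).
  k=0: C(34,0)·0.15^0·0.85^34 = 0.003983
  k=1: C(34,1)·0.15^1·0.85^33 = 0.023900
  k=2: C(34,2)·0.15^2·0.85^32 = 0.069591
  k=3: C(34,3)·0.15^3·0.85^31 = 0.130994
P(X ≤ 3) = 0.228468

0.2285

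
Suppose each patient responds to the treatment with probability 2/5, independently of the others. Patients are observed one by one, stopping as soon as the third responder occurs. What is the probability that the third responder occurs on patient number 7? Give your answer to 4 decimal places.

Y = trial on which the third success occurs; negative binomial, r=3, p=0.40.
P(Y=7) = C(6,2) · p^3 · (1−p)^4
= 15 · 0.064 · 0.1296 = 0.124416

0.1244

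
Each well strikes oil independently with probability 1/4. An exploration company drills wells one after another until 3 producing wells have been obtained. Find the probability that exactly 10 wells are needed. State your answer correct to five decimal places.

0.07508

Y = trial on which the third success occurs; negative binomial, r=3, p=0.25.
P(Y=10) = C(9,2) · p^3 · (1−p)^7
= 36 · 0.015625 · 0.13348 = 0.0750847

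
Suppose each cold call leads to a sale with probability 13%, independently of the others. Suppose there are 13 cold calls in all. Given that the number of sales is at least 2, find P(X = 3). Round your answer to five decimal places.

0.30097

X ~ Binomial(13, 0.13). Want P(X=3 | X≥2) = P(X=3) / P(X≥2).
P(X=3) = C(13,3)·0.13^3·0.87^10 = 0.1560949
P(X≥2) = 1 − 0.1635876 − 0.3177735 = 0.5186389
Ratio = 0.1560949 / 0.5186389 = 0.3009702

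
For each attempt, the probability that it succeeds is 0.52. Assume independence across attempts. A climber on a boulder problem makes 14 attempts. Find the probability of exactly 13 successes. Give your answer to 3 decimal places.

0.001

X ~ Binomial(n=14, p=0.52).
P(X=13) = C(14,13) · p^13 · (1−p)^1
= 14 · 0.00020326 · 0.48 = 0.00137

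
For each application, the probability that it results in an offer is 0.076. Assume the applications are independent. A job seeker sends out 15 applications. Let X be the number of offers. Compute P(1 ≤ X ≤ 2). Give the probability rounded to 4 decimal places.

X ~ Binomial(15, 0.076); P(1 ≤ X ≤ 2) = Σ C(15,k) p^k (1−p)^(15−k) over k:
  k=1: C(15,1)·0.076^1·0.924^14 = 0.376975
  k=2: C(15,2)·0.076^2·0.924^13 = 0.217046
Total = 0.594021

0.5940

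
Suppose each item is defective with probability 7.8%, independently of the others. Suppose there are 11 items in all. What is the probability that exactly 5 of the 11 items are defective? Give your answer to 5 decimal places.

X ~ Binomial(n=11, p=0.078).
P(X=5) = C(11,5) · p^5 · (1−p)^6
= 462 · 2.8872e-06 · 0.61431 = 0.0008194

0.00082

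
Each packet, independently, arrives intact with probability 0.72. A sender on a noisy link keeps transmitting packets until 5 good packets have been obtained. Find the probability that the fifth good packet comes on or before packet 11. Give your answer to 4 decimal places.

Finishing within 11 packets ⇔ at least 5 successes in the first 11. With X ~ Binomial(11, 0.72), P(Y ≤ 11) = 1 − P(X ≤ 4).
  k=0: C(11,0)·0.72^0·0.28^11 = 0.000001
  k=1: C(11,1)·0.72^1·0.28^10 = 0.000023
  k=2: C(11,2)·0.72^2·0.28^9 = 0.000302
  k=3: C(11,3)·0.72^3·0.28^8 = 0.002327
  k=4: C(11,4)·0.72^4·0.28^7 = 0.011966
1 − 0.014619 = 0.985381

0.9854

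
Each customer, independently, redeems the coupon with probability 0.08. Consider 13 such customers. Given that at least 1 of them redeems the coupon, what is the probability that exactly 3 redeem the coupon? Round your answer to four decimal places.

X ~ Binomial(13, 0.08). Want P(X=3 | X≥1) = P(X=3) / P(X≥1).
P(X=3) = C(13,3)·0.08^3·0.92^10 = 0.063608
P(X≥1) = 1 − 0.338253 = 0.661747
Ratio = 0.063608 / 0.661747 = 0.096122

0.0961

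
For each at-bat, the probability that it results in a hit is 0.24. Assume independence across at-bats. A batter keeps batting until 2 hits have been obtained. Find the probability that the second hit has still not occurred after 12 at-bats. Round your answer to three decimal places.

Needing more than 12 at-bats ⇔ fewer than 2 successes in the first 12. With X ~ Binomial(12, 0.24), P(Y > 12) = P(X ≤ 1).
  k=0: C(12,0)·0.24^0·0.76^12 = 0.03713
  k=1: C(12,1)·0.24^1·0.76^11 = 0.14072
P(X ≤ 1) = 0.17785

0.178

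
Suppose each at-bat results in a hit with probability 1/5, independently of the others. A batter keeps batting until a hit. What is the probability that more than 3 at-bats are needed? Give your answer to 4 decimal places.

0.5120

Y = number of at-bats to the first success; geometric, p = 0.20.
P(Y > 3) = P(first 3 all fail) = (1−p)^3 = 0.512000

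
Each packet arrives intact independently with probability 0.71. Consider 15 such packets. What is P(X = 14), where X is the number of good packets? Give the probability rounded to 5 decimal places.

X ~ Binomial(n=15, p=0.71).
P(X=14) = C(15,14) · p^14 · (1−p)^1
= 15 · 0.0082721 · 0.29 = 0.0359837

0.03598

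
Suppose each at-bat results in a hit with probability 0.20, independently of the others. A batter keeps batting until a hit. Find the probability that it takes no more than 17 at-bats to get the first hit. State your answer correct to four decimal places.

0.9775

Y = number of at-bats to the first success; geometric, p = 0.20.
P(Y ≤ 17) = 1 − (1−p)^17 = 1 − 0.022518 = 0.977482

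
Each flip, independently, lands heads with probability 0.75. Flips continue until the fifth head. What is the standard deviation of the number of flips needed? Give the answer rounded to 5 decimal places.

1.49071

Y = total flips until the fifth success; negative binomial with r=5, p=0.75.
SD(Y) = √[r(1−p)/p²] = √(2.2222222) = 1.4907120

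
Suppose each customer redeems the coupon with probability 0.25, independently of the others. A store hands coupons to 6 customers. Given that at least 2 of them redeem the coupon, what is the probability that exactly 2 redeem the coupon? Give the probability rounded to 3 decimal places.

X ~ Binomial(6, 0.25). Want P(X=2 | X≥2) = P(X=2) / P(X≥2).
P(X=2) = C(6,2)·0.25^2·0.75^4 = 0.29663
P(X≥2) = 1 − 0.17798 − 0.35596 = 0.46606
Ratio = 0.29663 / 0.46606 = 0.63646

0.636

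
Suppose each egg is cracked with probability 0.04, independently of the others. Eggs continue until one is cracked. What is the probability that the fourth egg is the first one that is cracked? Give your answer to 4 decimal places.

Geometric (trials to first success), p = 0.04.
P(Y = 4) = (1−p)^3 · p = 0.88474 · 0.04 = 0.035389

0.0354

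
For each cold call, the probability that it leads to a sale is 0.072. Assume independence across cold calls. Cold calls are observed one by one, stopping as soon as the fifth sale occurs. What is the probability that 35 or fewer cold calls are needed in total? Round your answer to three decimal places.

0.104

Finishing within 35 cold calls ⇔ at least 5 successes in the first 35. With X ~ Binomial(35, 0.072), P(Y ≤ 35) = 1 − P(X ≤ 4).
  k=0: C(35,0)·0.072^0·0.928^35 = 0.07314
  k=1: C(35,1)·0.072^1·0.928^34 = 0.19862
  k=2: C(35,2)·0.072^2·0.928^33 = 0.26198
  k=3: C(35,3)·0.072^3·0.928^32 = 0.22358
  k=4: C(35,4)·0.072^4·0.928^31 = 0.13878
1 − 0.89611 = 0.10389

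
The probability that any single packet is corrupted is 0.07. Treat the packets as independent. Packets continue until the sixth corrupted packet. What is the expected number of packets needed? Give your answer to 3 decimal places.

Y = total packets until the sixth success; negative binomial with r=6, p=0.07.
E[Y] = r / p = 6 / 0.07 = 85.71429

85.714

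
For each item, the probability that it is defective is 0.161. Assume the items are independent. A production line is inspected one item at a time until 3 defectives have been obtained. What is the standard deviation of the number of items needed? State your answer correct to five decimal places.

Y = total items until the third success; negative binomial with r=3, p=0.161.
SD(Y) = √[r(1−p)/p²] = √(97.1027352) = 9.8540720

9.85407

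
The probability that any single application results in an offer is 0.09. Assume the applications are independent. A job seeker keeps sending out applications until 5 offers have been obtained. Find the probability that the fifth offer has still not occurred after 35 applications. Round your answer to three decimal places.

Needing more than 35 applications ⇔ fewer than 5 successes in the first 35. With X ~ Binomial(35, 0.09), P(Y > 35) = P(X ≤ 4).
  k=0: C(35,0)·0.09^0·0.91^35 = 0.03685
  k=1: C(35,1)·0.09^1·0.91^34 = 0.12756
  k=2: C(35,2)·0.09^2·0.91^33 = 0.21447
  k=3: C(35,3)·0.09^3·0.91^32 = 0.23333
  k=4: C(35,4)·0.09^4·0.91^31 = 0.18461
P(X ≤ 4) = 0.79682

0.797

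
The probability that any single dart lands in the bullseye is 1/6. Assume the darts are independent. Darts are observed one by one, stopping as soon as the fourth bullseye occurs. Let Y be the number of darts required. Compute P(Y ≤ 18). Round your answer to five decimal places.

Finishing within 18 darts ⇔ at least 4 successes in the first 18. With X ~ Binomial(18, 0.166667), P(Y ≤ 18) = 1 − P(X ≤ 3).
  k=0: C(18,0)·0.166667^0·0.833333^18 = 0.0375610
  k=1: C(18,1)·0.166667^1·0.833333^17 = 0.1352197
  k=2: C(18,2)·0.166667^2·0.833333^16 = 0.2298735
  k=3: C(18,3)·0.166667^3·0.833333^15 = 0.2451984
1 − 0.6478528 = 0.3521472

0.35215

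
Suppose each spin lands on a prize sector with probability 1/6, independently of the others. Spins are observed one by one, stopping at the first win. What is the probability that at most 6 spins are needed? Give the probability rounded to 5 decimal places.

Y = number of spins to the first success; geometric, p = 0.166667.
P(Y ≤ 6) = 1 − (1−p)^6 = 1 − 0.3348980 = 0.6651020

0.66510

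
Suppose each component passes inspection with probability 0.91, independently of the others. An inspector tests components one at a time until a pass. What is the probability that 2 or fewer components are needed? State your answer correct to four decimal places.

Y = number of components to the first success; geometric, p = 0.91.
P(Y ≤ 2) = 1 − (1−p)^2 = 1 − 0.008100 = 0.991900

0.9919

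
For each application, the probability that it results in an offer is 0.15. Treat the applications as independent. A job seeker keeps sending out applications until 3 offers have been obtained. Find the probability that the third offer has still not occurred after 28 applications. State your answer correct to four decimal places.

Needing more than 28 applications ⇔ fewer than 3 successes in the first 28. With X ~ Binomial(28, 0.15), P(Y > 28) = P(X ≤ 2).
  k=0: C(28,0)·0.15^0·0.85^28 = 0.010562
  k=1: C(28,1)·0.15^1·0.85^27 = 0.052187
  k=2: C(28,2)·0.15^2·0.85^26 = 0.124327
P(X ≤ 2) = 0.187076

0.1871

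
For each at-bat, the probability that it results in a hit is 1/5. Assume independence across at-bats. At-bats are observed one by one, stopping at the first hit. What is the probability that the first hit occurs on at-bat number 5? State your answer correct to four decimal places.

Geometric (trials to first success), p = 0.20.
P(Y = 5) = (1−p)^4 · p = 0.4096 · 0.20 = 0.081920

0.0819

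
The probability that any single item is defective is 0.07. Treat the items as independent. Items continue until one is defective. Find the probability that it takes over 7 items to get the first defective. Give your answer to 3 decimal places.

Y = number of items to the first success; geometric, p = 0.07.
P(Y > 7) = P(first 7 all fail) = (1−p)^7 = 0.60170

0.602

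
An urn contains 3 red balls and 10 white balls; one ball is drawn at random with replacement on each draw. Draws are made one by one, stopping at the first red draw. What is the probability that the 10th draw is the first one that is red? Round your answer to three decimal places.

Geometric (trials to first success), p = 0.230769.
P(Y = 10) = (1−p)^9 · p = 0.0943 · 0.230769 = 0.02176

0.022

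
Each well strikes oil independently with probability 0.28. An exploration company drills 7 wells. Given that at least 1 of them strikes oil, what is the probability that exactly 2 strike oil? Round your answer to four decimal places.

0.3541

X ~ Binomial(7, 0.28). Want P(X=2 | X≥1) = P(X=2) / P(X≥1).
P(X=2) = C(7,2)·0.28^2·0.72^5 = 0.318565
P(X≥1) = 1 − 0.100306 = 0.899694
Ratio = 0.318565 / 0.899694 = 0.354081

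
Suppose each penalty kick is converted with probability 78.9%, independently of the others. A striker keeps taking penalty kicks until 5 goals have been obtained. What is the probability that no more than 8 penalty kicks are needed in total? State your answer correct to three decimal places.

0.933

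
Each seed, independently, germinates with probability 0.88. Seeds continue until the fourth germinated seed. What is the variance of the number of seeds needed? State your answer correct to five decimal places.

Y = total seeds until the fourth success; negative binomial with r=4, p=0.88.
Var(Y) = r(1−p)/p² = 4·0.12 / 0.88² = 0.6198347

0.61983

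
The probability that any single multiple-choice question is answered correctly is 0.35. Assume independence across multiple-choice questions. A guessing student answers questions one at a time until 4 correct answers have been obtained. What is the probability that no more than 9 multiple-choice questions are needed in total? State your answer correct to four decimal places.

0.3911

Finishing within 9 multiple-choice questions ⇔ at least 4 successes in the first 9. With X ~ Binomial(9, 0.35), P(Y ≤ 9) = 1 − P(X ≤ 3).
  k=0: C(9,0)·0.35^0·0.65^9 = 0.020712
  k=1: C(9,1)·0.35^1·0.65^8 = 0.100373
  k=2: C(9,2)·0.35^2·0.65^7 = 0.216188
  k=3: C(9,3)·0.35^3·0.65^6 = 0.271621
1 − 0.608894 = 0.391106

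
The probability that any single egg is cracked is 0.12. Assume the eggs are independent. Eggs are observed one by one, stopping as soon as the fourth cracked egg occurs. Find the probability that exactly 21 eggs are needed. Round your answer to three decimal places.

0.027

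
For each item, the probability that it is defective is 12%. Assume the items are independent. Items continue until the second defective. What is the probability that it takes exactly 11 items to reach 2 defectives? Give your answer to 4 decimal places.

Y = trial on which the second success occurs; negative binomial, r=2, p=0.12.
P(Y=11) = C(10,1) · p^2 · (1−p)^9
= 10 · 0.0144 · 0.31648 = 0.045573

0.0456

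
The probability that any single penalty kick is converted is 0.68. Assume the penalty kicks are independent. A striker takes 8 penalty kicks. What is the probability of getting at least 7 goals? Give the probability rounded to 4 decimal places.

0.2178

X ~ Binomial(8, 0.68); P(X ≥ 7) = Σ C(8,k) p^k (1−p)^(8−k) over k:
  k=7: C(8,7)·0.68^7·0.32^1 = 0.172109
  k=8: C(8,8)·0.68^8·0.32^0 = 0.045716
Total = 0.217825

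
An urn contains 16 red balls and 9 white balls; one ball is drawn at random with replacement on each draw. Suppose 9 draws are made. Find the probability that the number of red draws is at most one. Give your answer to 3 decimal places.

0.002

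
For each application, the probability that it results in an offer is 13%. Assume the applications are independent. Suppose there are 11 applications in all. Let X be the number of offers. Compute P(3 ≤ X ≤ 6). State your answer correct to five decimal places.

X ~ Binomial(11, 0.13); P(3 ≤ X ≤ 6) = Σ C(11,k) p^k (1−p)^(11−k) over k:
  k=3: C(11,3)·0.13^3·0.87^8 = 0.1189784
  k=4: C(11,4)·0.13^4·0.87^7 = 0.0355568
  k=5: C(11,5)·0.13^5·0.87^6 = 0.0074383
  k=6: C(11,6)·0.13^6·0.87^5 = 0.0011115
Total = 0.1630849

0.16308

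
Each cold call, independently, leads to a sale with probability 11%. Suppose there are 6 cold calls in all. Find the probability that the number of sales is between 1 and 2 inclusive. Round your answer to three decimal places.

0.482

X ~ Binomial(6, 0.11); P(1 ≤ X ≤ 2) = Σ C(6,k) p^k (1−p)^(6−k) over k:
  k=1: C(6,1)·0.11^1·0.89^5 = 0.36855
  k=2: C(6,2)·0.11^2·0.89^4 = 0.11388
Total = 0.48243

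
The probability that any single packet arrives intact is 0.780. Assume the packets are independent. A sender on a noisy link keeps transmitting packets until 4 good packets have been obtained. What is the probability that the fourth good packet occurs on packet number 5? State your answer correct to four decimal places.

0.3257

Y = trial on which the fourth success occurs; negative binomial, r=4, p=0.78.
P(Y=5) = C(4,3) · p^4 · (1−p)^1
= 4 · 0.37015 · 0.22 = 0.325732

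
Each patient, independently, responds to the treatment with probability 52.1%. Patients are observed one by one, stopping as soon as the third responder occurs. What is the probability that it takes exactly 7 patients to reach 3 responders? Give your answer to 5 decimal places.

0.11167

Y = trial on which the third success occurs; negative binomial, r=3, p=0.521.
P(Y=7) = C(6,2) · p^3 · (1−p)^4
= 15 · 0.14142 · 0.052643 = 0.1116726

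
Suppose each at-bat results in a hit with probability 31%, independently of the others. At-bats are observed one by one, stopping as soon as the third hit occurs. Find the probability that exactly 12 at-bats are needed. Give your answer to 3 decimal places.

0.058

Y = trial on which the third success occurs; negative binomial, r=3, p=0.31.
P(Y=12) = C(11,2) · p^3 · (1−p)^9
= 55 · 0.029791 · 0.035452 = 0.05809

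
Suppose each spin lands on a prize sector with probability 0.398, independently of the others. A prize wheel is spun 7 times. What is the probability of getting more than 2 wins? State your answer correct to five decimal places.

0.57573

X ~ Binomial(7, 0.398); P(X ≥ 3) = Σ C(7,k) p^k (1−p)^(7−k) over k:
  k=3: C(7,3)·0.398^3·0.602^4 = 0.2898032
  k=4: C(7,4)·0.398^4·0.602^3 = 0.1915975
  k=5: C(7,5)·0.398^5·0.602^2 = 0.0760025
  k=6: C(7,6)·0.398^6·0.602^1 = 0.0167492
  k=7: C(7,7)·0.398^7·0.602^0 = 0.0015819
Total = 0.5757342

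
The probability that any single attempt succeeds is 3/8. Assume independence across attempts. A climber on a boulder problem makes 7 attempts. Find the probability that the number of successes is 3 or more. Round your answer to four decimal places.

X ~ Binomial(7, 0.375); P(X ≥ 3) = Σ C(7,k) p^k (1−p)^(7−k) over k:
  k=3: C(7,3)·0.375^3·0.625^4 = 0.281632
  k=4: C(7,4)·0.375^4·0.625^3 = 0.168979
  k=5: C(7,5)·0.375^5·0.625^2 = 0.060833
  k=6: C(7,6)·0.375^6·0.625^1 = 0.012167
  k=7: C(7,7)·0.375^7·0.625^0 = 0.001043
Total = 0.524653

0.5247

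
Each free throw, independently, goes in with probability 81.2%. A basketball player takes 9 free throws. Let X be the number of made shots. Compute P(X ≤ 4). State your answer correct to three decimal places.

X ~ Binomial(9, 0.812); P(X ≤ 4) = Σ C(9,k) p^k (1−p)^(9−k) over k:
  k=0: C(9,0)·0.812^0·0.188^9 = 0.00000
  k=1: C(9,1)·0.812^1·0.188^8 = 0.00001
  k=2: C(9,2)·0.812^2·0.188^7 = 0.00020
  k=3: C(9,3)·0.812^3·0.188^6 = 0.00199
  k=4: C(9,4)·0.812^4·0.188^5 = 0.01286
Total = 0.01506

0.015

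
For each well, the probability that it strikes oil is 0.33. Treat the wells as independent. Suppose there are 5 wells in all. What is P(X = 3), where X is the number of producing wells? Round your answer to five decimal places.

X ~ Binomial(n=5, p=0.33).
P(X=3) = C(5,3) · p^3 · (1−p)^2
= 10 · 0.035937 · 0.4489 = 0.1613212

0.16132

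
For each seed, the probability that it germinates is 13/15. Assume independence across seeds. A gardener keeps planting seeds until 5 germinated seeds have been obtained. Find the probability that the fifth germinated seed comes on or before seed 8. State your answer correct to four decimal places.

Finishing within 8 seeds ⇔ at least 5 successes in the first 8. With X ~ Binomial(8, 0.866667), P(Y ≤ 8) = 1 − P(X ≤ 4).
  k=0: C(8,0)·0.866667^0·0.133333^8 = 0.000000
  k=1: C(8,1)·0.866667^1·0.133333^7 = 0.000005
  k=2: C(8,2)·0.866667^2·0.133333^6 = 0.000118
  k=3: C(8,3)·0.866667^3·0.133333^5 = 0.001536
  k=4: C(8,4)·0.866667^4·0.133333^4 = 0.012481
1 − 0.014141 = 0.985859

0.9859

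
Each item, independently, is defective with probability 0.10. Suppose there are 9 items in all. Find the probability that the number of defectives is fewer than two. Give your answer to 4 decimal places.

0.7748

X ~ Binomial(9, 0.10); P(X ≤ 1) = Σ C(9,k) p^k (1−p)^(9−k) over k:
  k=0: C(9,0)·0.10^0·0.90^9 = 0.387420
  k=1: C(9,1)·0.10^1·0.90^8 = 0.387420
Total = 0.774841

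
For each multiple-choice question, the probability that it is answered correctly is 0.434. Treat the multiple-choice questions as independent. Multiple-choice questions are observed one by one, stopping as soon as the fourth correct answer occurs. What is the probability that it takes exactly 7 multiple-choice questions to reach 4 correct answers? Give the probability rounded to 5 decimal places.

0.12866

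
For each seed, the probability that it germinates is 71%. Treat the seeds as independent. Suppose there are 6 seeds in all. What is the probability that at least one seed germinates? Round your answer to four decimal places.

P(at least one) = 1 − P(none) = 1 − (1 − 0.71)^6
= 1 − 0.000595 = 0.999405

0.9994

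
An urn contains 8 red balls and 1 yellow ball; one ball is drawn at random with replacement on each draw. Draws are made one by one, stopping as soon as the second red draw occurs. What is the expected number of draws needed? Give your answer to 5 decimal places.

Y = total draws until the second success; negative binomial with r=2, p=0.888889.
E[Y] = r / p = 2 / 0.888889 = 2.2500000

2.25000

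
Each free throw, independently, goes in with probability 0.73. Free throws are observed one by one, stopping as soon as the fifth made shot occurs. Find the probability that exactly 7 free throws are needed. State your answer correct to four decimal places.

0.2267

Y = trial on which the fifth success occurs; negative binomial, r=5, p=0.73.
P(Y=7) = C(6,4) · p^5 · (1−p)^2
= 15 · 0.20731 · 0.0729 = 0.226690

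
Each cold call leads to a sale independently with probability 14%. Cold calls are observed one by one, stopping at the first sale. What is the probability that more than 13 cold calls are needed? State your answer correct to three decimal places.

0.141

Y = number of cold calls to the first success; geometric, p = 0.14.
P(Y > 13) = P(first 13 all fail) = (1−p)^13 = 0.14076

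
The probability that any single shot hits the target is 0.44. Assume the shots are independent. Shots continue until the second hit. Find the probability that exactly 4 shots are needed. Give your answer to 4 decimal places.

0.1821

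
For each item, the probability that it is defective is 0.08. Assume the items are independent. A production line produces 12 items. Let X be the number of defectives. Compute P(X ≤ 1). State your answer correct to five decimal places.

X ~ Binomial(12, 0.08); P(X ≤ 1) = Σ C(12,k) p^k (1−p)^(12−k) over k:
  k=0: C(12,0)·0.08^0·0.92^12 = 0.3676664
  k=1: C(12,1)·0.08^1·0.92^11 = 0.3836519
Total = 0.7513183

0.75132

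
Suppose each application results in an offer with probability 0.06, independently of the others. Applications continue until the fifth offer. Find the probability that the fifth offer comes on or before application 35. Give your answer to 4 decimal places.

0.0563

Finishing within 35 applications ⇔ at least 5 successes in the first 35. With X ~ Binomial(35, 0.06), P(Y ≤ 35) = 1 − P(X ≤ 4).
  k=0: C(35,0)·0.06^0·0.94^35 = 0.114677
  k=1: C(35,1)·0.06^1·0.94^34 = 0.256192
  k=2: C(35,2)·0.06^2·0.94^33 = 0.277996
  k=3: C(35,3)·0.06^3·0.94^32 = 0.195189
  k=4: C(35,4)·0.06^4·0.94^31 = 0.099671
1 − 0.943725 = 0.056275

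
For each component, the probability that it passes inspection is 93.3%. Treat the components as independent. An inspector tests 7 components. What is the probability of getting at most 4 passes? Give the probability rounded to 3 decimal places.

X ~ Binomial(7, 0.933); P(X ≤ 4) = Σ C(7,k) p^k (1−p)^(7−k) over k:
  k=0: C(7,0)·0.933^0·0.067^7 = 0.00000
  k=1: C(7,1)·0.933^1·0.067^6 = 0.00000
  k=2: C(7,2)·0.933^2·0.067^5 = 0.00002
  k=3: C(7,3)·0.933^3·0.067^4 = 0.00057
  k=4: C(7,4)·0.933^4·0.067^3 = 0.00798
Total = 0.00857

0.009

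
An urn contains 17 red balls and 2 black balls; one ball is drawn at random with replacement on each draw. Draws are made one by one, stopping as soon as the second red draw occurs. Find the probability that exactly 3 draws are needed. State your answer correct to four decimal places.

0.1685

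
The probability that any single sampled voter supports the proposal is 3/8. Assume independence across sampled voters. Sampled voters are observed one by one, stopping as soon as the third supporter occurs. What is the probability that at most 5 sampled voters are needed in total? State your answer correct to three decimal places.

0.275

Finishing within 5 sampled voters ⇔ at least 3 successes in the first 5. With X ~ Binomial(5, 0.375), P(Y ≤ 5) = 1 − P(X ≤ 2).
  k=0: C(5,0)·0.375^0·0.625^5 = 0.09537
  k=1: C(5,1)·0.375^1·0.625^4 = 0.28610
  k=2: C(5,2)·0.375^2·0.625^3 = 0.34332
1 − 0.72479 = 0.27521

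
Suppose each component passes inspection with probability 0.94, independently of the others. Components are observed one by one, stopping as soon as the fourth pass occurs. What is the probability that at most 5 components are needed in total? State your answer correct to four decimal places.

Finishing within 5 components ⇔ at least 4 successes in the first 5. With X ~ Binomial(5, 0.94), P(Y ≤ 5) = 1 − P(X ≤ 3).
  k=0: C(5,0)·0.94^0·0.06^5 = 0.000001
  k=1: C(5,1)·0.94^1·0.06^4 = 0.000061
  k=2: C(5,2)·0.94^2·0.06^3 = 0.001909
  k=3: C(5,3)·0.94^3·0.06^2 = 0.029901
1 − 0.031871 = 0.968129

0.9681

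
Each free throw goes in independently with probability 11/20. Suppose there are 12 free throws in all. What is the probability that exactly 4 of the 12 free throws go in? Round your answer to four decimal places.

0.0762

X ~ Binomial(n=12, p=0.55).
P(X=4) = C(12,4) · p^4 · (1−p)^8
= 495 · 0.091506 · 0.0016815 = 0.076165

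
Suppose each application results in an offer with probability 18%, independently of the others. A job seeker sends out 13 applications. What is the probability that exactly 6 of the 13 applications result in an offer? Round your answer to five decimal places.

X ~ Binomial(n=13, p=0.18).
P(X=6) = C(13,6) · p^6 · (1−p)^7
= 1716 · 3.4012e-05 · 0.24929 = 0.0145495

0.01455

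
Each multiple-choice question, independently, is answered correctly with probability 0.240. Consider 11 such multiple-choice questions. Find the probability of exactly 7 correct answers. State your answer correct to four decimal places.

0.0050

X ~ Binomial(n=11, p=0.24).
P(X=7) = C(11,7) · p^7 · (1−p)^4
= 330 · 4.5865e-05 · 0.33362 = 0.005049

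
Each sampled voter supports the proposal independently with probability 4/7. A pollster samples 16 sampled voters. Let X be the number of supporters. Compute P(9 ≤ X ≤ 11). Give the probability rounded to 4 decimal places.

X ~ Binomial(16, 0.571429); P(9 ≤ X ≤ 11) = Σ C(16,k) p^k (1−p)^(16−k) over k:
  k=9: C(16,9)·0.571429^9·0.428571^7 = 0.197354
  k=10: C(16,10)·0.571429^10·0.428571^6 = 0.184197
  k=11: C(16,11)·0.571429^11·0.428571^5 = 0.133962
Total = 0.515513

0.5155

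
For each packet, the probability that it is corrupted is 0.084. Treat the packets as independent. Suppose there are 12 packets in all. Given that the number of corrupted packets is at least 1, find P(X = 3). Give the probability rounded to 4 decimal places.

0.0909

X ~ Binomial(12, 0.084). Want P(X=3 | X≥1) = P(X=3) / P(X≥1).
P(X=3) = C(12,3)·0.084^3·0.916^9 = 0.059200
P(X≥1) = 1 − 0.348936 = 0.651064
Ratio = 0.059200 / 0.651064 = 0.090928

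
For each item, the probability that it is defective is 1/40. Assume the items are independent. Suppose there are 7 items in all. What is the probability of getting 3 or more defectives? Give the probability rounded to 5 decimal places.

X ~ Binomial(7, 0.025); P(X ≥ 3) = Σ C(7,k) p^k (1−p)^(7−k) over k:
  k=3: C(7,3)·0.025^3·0.975^4 = 0.0004942
  k=4: C(7,4)·0.025^4·0.975^3 = 0.0000127
  k=5: C(7,5)·0.025^5·0.975^2 = 0.0000002
  k=6: C(7,6)·0.025^6·0.975^1 = 0.0000000
  k=7: C(7,7)·0.025^7·0.975^0 = 0.0000000
Total = 0.0005071

0.00051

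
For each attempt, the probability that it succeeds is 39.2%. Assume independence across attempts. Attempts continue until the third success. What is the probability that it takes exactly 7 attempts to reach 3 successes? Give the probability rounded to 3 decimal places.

0.123

Y = trial on which the third success occurs; negative binomial, r=3, p=0.392.
P(Y=7) = C(6,2) · p^3 · (1−p)^4
= 15 · 0.060236 · 0.13665 = 0.12347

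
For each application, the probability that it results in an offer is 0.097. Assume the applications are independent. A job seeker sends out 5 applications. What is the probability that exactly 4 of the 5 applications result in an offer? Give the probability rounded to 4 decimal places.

X ~ Binomial(n=5, p=0.097).
P(X=4) = C(5,4) · p^4 · (1−p)^1
= 5 · 8.8529e-05 · 0.903 = 0.000400

0.0004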